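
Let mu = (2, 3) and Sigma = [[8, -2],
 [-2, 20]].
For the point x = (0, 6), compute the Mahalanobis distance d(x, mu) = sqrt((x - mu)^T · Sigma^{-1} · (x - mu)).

Step 1 — centre the observation: (x - mu) = (-2, 3).

Step 2 — invert Sigma. det(Sigma) = 8·20 - (-2)² = 156.
  Sigma^{-1} = (1/det) · [[d, -b], [-b, a]] = [[0.1282, 0.0128],
 [0.0128, 0.0513]].

Step 3 — form the quadratic (x - mu)^T · Sigma^{-1} · (x - mu):
  Sigma^{-1} · (x - mu) = (-0.2179, 0.1282).
  (x - mu)^T · [Sigma^{-1} · (x - mu)] = (-2)·(-0.2179) + (3)·(0.1282) = 0.8205.

Step 4 — take square root: d = √(0.8205) ≈ 0.9058.

d(x, mu) = √(0.8205) ≈ 0.9058


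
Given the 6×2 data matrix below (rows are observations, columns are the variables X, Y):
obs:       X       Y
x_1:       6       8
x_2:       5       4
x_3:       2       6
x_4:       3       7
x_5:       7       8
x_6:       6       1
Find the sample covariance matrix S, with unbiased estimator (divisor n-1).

Step 1 — column means:
  mean(X) = (6 + 5 + 2 + 3 + 7 + 6) / 6 = 29/6 = 4.8333
  mean(Y) = (8 + 4 + 6 + 7 + 8 + 1) / 6 = 34/6 = 5.6667

Step 2 — sample covariance S[i,j] = (1/(n-1)) · Σ_k (x_{k,i} - mean_i) · (x_{k,j} - mean_j), with n-1 = 5.
  S[X,X] = ((1.1667)·(1.1667) + (0.1667)·(0.1667) + (-2.8333)·(-2.8333) + (-1.8333)·(-1.8333) + (2.1667)·(2.1667) + (1.1667)·(1.1667)) / 5 = 18.8333/5 = 3.7667
  S[X,Y] = ((1.1667)·(2.3333) + (0.1667)·(-1.6667) + (-2.8333)·(0.3333) + (-1.8333)·(1.3333) + (2.1667)·(2.3333) + (1.1667)·(-4.6667)) / 5 = -1.3333/5 = -0.2667
  S[Y,Y] = ((2.3333)·(2.3333) + (-1.6667)·(-1.6667) + (0.3333)·(0.3333) + (1.3333)·(1.3333) + (2.3333)·(2.3333) + (-4.6667)·(-4.6667)) / 5 = 37.3333/5 = 7.4667

S is symmetric (S[j,i] = S[i,j]). Assembling:

S = [[3.7667, -0.2667],
 [-0.2667, 7.4667]]


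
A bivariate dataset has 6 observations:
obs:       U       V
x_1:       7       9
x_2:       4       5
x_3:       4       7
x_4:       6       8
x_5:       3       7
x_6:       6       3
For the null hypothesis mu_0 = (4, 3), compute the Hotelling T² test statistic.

Step 1 — sample mean vector:
  mean(U) = (7 + 4 + 4 + 6 + 3 + 6) / 6 = 30/6 = 5
  mean(V) = (9 + 5 + 7 + 8 + 7 + 3) / 6 = 39/6 = 6.5
  x̄ = (5, 6.5),  deviation x̄ - mu_0 = (5, 6.5) - (4, 3) = (1, 3.5).

Step 2 — sample covariance matrix, S[i,j] = (1/(n-1)) · Σ_k (x_{k,i} - mean_i) · (x_{k,j} - mean_j), divisor n-1 = 5:
  S[U,U] = ((2)·(2) + (-1)·(-1) + (-1)·(-1) + (1)·(1) + (-2)·(-2) + (1)·(1)) / 5 = 12/5 = 2.4
  S[U,V] = ((2)·(2.5) + (-1)·(-1.5) + (-1)·(0.5) + (1)·(1.5) + (-2)·(0.5) + (1)·(-3.5)) / 5 = 3/5 = 0.6
  S[V,V] = ((2.5)·(2.5) + (-1.5)·(-1.5) + (0.5)·(0.5) + (1.5)·(1.5) + (0.5)·(0.5) + (-3.5)·(-3.5)) / 5 = 23.5/5 = 4.7
  S = [[2.4, 0.6],
 [0.6, 4.7]].

Step 3 — invert S. det(S) = 2.4·4.7 - (0.6)² = 10.92.
  S^{-1} = (1/det) · [[d, -b], [-b, a]] = [[0.4304, -0.0549],
 [-0.0549, 0.2198]].

Step 4 — quadratic form (x̄ - mu_0)^T · S^{-1} · (x̄ - mu_0):
  S^{-1} · (x̄ - mu_0) = (0.2381, 0.7143),
  (x̄ - mu_0)^T · [...] = (1)·(0.2381) + (3.5)·(0.7143) = 2.7381.

Step 5 — scale by n: T² = 6 · 2.7381 = 16.4286.

T² ≈ 16.4286


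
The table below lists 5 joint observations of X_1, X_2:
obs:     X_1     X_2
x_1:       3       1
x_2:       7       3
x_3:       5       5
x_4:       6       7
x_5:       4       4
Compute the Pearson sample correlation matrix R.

Step 1 — column means:
  mean(X_1) = (3 + 7 + 5 + 6 + 4) / 5 = 25/5 = 5
  mean(X_2) = (1 + 3 + 5 + 7 + 4) / 5 = 20/5 = 4

Step 2 — sample variances and covariances s[i,j] = (1/(n-1)) · Σ_k (x_{k,i} - mean_i) · (x_{k,j} - mean_j), with n-1 = 4:
  s[X_1,X_1] = ((-2)·(-2) + (2)·(2) + (0)·(0) + (1)·(1) + (-1)·(-1)) / 4 = 10/4 = 2.5
  s[X_1,X_2] = ((-2)·(-3) + (2)·(-1) + (0)·(1) + (1)·(3) + (-1)·(0)) / 4 = 7/4 = 1.75
  s[X_2,X_2] = ((-3)·(-3) + (-1)·(-1) + (1)·(1) + (3)·(3) + (0)·(0)) / 4 = 20/4 = 5
  Sample standard deviations s_i = √(s[i,i]):
  s(X_1) = √(2.5) = 1.5811
  s(X_2) = √(5) = 2.2361

Step 3 — r_{ij} = s_{ij} / (s_i · s_j):
  r[X_1,X_1] = 1 (diagonal).
  r[X_1,X_2] = 1.75 / (1.5811 · 2.2361) = 1.75 / 3.5355 = 0.495
  r[X_2,X_2] = 1 (diagonal).

R is symmetric with unit diagonal. Assembling:

R = [[1, 0.495],
 [0.495, 1]]


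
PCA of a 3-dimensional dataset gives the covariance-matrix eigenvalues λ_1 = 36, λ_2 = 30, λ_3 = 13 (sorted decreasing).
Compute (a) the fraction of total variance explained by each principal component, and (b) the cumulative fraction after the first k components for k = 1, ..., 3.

Step 1 — total variance = trace(Sigma) = Σ λ_i = 36 + 30 + 13 = 79.

Step 2 — fraction explained by component i = λ_i / Σ λ:
  PC1: 36/79 = 0.4557
  PC2: 30/79 = 0.3797
  PC3: 13/79 = 0.1646

Step 3 — cumulative fraction after k components = (λ_1 + ... + λ_k) / Σ λ:
  k = 1: 36/79 = 0.4557
  k = 2: (36 + 30)/79 = 66/79 = 0.8354
  k = 3: (36 + 30 + 13)/79 = 79/79 = 1

Summary (fraction, with percent):

explained: PC1 0.4557 (45.57%), PC2 0.3797 (37.97%), PC3 0.1646 (16.46%);  cumulative: 0.4557, 0.8354, 1


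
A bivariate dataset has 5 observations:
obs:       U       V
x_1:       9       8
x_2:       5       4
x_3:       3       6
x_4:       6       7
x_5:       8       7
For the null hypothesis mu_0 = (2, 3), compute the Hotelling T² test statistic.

Step 1 — sample mean vector:
  mean(U) = (9 + 5 + 3 + 6 + 8) / 5 = 31/5 = 6.2
  mean(V) = (8 + 4 + 6 + 7 + 7) / 5 = 32/5 = 6.4
  x̄ = (6.2, 6.4),  deviation x̄ - mu_0 = (6.2, 6.4) - (2, 3) = (4.2, 3.4).

Step 2 — sample covariance matrix, S[i,j] = (1/(n-1)) · Σ_k (x_{k,i} - mean_i) · (x_{k,j} - mean_j), divisor n-1 = 4:
  S[U,U] = ((2.8)·(2.8) + (-1.2)·(-1.2) + (-3.2)·(-3.2) + (-0.2)·(-0.2) + (1.8)·(1.8)) / 4 = 22.8/4 = 5.7
  S[U,V] = ((2.8)·(1.6) + (-1.2)·(-2.4) + (-3.2)·(-0.4) + (-0.2)·(0.6) + (1.8)·(0.6)) / 4 = 9.6/4 = 2.4
  S[V,V] = ((1.6)·(1.6) + (-2.4)·(-2.4) + (-0.4)·(-0.4) + (0.6)·(0.6) + (0.6)·(0.6)) / 4 = 9.2/4 = 2.3
  S = [[5.7, 2.4],
 [2.4, 2.3]].

Step 3 — invert S. det(S) = 5.7·2.3 - (2.4)² = 7.35.
  S^{-1} = (1/det) · [[d, -b], [-b, a]] = [[0.3129, -0.3265],
 [-0.3265, 0.7755]].

Step 4 — quadratic form (x̄ - mu_0)^T · S^{-1} · (x̄ - mu_0):
  S^{-1} · (x̄ - mu_0) = (0.2041, 1.2653),
  (x̄ - mu_0)^T · [...] = (4.2)·(0.2041) + (3.4)·(1.2653) = 5.1592.

Step 5 — scale by n: T² = 5 · 5.1592 = 25.7959.

T² ≈ 25.7959


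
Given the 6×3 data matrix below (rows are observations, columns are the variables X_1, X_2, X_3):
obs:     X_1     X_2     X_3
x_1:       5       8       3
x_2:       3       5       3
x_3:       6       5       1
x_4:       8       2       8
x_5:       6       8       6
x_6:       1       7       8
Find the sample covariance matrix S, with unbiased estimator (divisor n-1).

Step 1 — column means:
  mean(X_1) = (5 + 3 + 6 + 8 + 6 + 1) / 6 = 29/6 = 4.8333
  mean(X_2) = (8 + 5 + 5 + 2 + 8 + 7) / 6 = 35/6 = 5.8333
  mean(X_3) = (3 + 3 + 1 + 8 + 6 + 8) / 6 = 29/6 = 4.8333

Step 2 — sample covariance S[i,j] = (1/(n-1)) · Σ_k (x_{k,i} - mean_i) · (x_{k,j} - mean_j), with n-1 = 5.
  S[X_1,X_1] = ((0.1667)·(0.1667) + (-1.8333)·(-1.8333) + (1.1667)·(1.1667) + (3.1667)·(3.1667) + (1.1667)·(1.1667) + (-3.8333)·(-3.8333)) / 5 = 30.8333/5 = 6.1667
  S[X_1,X_2] = ((0.1667)·(2.1667) + (-1.8333)·(-0.8333) + (1.1667)·(-0.8333) + (3.1667)·(-3.8333) + (1.1667)·(2.1667) + (-3.8333)·(1.1667)) / 5 = -13.1667/5 = -2.6333
  S[X_1,X_3] = ((0.1667)·(-1.8333) + (-1.8333)·(-1.8333) + (1.1667)·(-3.8333) + (3.1667)·(3.1667) + (1.1667)·(1.1667) + (-3.8333)·(3.1667)) / 5 = -2.1667/5 = -0.4333
  S[X_2,X_2] = ((2.1667)·(2.1667) + (-0.8333)·(-0.8333) + (-0.8333)·(-0.8333) + (-3.8333)·(-3.8333) + (2.1667)·(2.1667) + (1.1667)·(1.1667)) / 5 = 26.8333/5 = 5.3667
  S[X_2,X_3] = ((2.1667)·(-1.8333) + (-0.8333)·(-1.8333) + (-0.8333)·(-3.8333) + (-3.8333)·(3.1667) + (2.1667)·(1.1667) + (1.1667)·(3.1667)) / 5 = -5.1667/5 = -1.0333
  S[X_3,X_3] = ((-1.8333)·(-1.8333) + (-1.8333)·(-1.8333) + (-3.8333)·(-3.8333) + (3.1667)·(3.1667) + (1.1667)·(1.1667) + (3.1667)·(3.1667)) / 5 = 42.8333/5 = 8.5667

S is symmetric (S[j,i] = S[i,j]). Assembling:

S = [[6.1667, -2.6333, -0.4333],
 [-2.6333, 5.3667, -1.0333],
 [-0.4333, -1.0333, 8.5667]]


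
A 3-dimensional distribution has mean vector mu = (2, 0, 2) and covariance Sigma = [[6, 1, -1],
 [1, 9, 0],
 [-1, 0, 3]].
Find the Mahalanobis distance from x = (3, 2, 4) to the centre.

Step 1 — centre the observation: (x - mu) = (1, 2, 2).

Step 2 — invert Sigma (cofactor / det for 3×3, or solve directly):
  Sigma^{-1} = [[0.18, -0.02, 0.06],
 [-0.02, 0.1133, -0.0067],
 [0.06, -0.0067, 0.3533]].

Step 3 — form the quadratic (x - mu)^T · Sigma^{-1} · (x - mu):
  Sigma^{-1} · (x - mu) = (0.26, 0.1933, 0.7533).
  (x - mu)^T · [Sigma^{-1} · (x - mu)] = (1)·(0.26) + (2)·(0.1933) + (2)·(0.7533) = 2.1533.

Step 4 — take square root: d = √(2.1533) ≈ 1.4674.

d(x, mu) = √(2.1533) ≈ 1.4674


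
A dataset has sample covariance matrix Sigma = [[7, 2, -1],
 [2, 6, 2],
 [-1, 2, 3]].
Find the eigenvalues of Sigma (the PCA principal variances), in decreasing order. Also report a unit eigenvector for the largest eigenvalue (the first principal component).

Step 1 — characteristic polynomial p(λ) = det(λI - Sigma) = λ³ - tr·λ² + c_1·λ - det, where tr = trace, c_1 = sum of the principal 2×2 minors, det = det(Sigma):
  tr = 7 + 6 + 3 = 16,
  c_1 = (7·6 - (2)²) + (7·3 - (-1)²) + (6·3 - (2)²) = 38 + 20 + 14 = 72,
  det = 7·(6·3 - (2)²) - (2)·((2)·3 - (2)·(-1)) + (-1)·((2)·(2) - 6·(-1)) = 7·(14) - (2)·(8) + (-1)·(10) = 72.
  So p(λ) = λ³ - 16λ² + 72λ - 72.
Step 2 — look for an integer root (rational root theorem: any rational root is an integer divisor of 72). Testing λ = 6:
  p(6) = 216 - 576 + 432 - 72 = 0  ✓
  Dividing out (λ - 6): p(λ) = (λ - 6)(λ² - 10λ + 12).
Step 3 — remaining eigenvalues from the quadratic λ² - 10λ + 12 = 0:
  Δ = 10² - 4·12 = 100 - 48 = 52,  λ = (10 ± √52)/2 = (10 ± 7.2111)/2 ≈ 8.6056 or 1.3944.
  Sorted: λ_1 = 8.6056,  λ_2 = 6,  λ_3 = 1.3944  (check: sum = 16 = tr ✓).

Step 4 — unit eigenvector for λ_1 ≈ 8.6056: v spans the null space of (Sigma - λ_1 I), whose rows are
  r_1 = (-1.6056, 2, -1),  r_2 = (2, -2.6056, 2),  r_3 = (-1, 2, -5.6056).
  v is orthogonal to every row, so take v ∝ r_1 × r_2 = ((2)·(2) - (-1)·(-2.6056), (-1)·(2) - (-1.6056)·(2), (-1.6056)·(-2.6056) - (2)·(2)) ≈ (1.3944, 1.2111, 0.1833).
  Let u = (1.3944, 1.2111, 0.1833).
  ||u|| = √((1.3944)² + (1.2111)² + (0.1833)²) = √(3.4449) ≈ 1.856,  v_1 = u/||u|| ≈ (0.7513, 0.6525, 0.0988) (||v_1|| = 1).

λ_1 = 8.6056,  λ_2 = 6,  λ_3 = 1.3944;  v_1 ≈ (0.7513, 0.6525, 0.0988)


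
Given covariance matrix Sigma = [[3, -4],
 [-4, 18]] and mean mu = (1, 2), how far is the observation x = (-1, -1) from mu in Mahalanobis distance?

Step 1 — centre the observation: (x - mu) = (-2, -3).

Step 2 — invert Sigma. det(Sigma) = 3·18 - (-4)² = 38.
  Sigma^{-1} = (1/det) · [[d, -b], [-b, a]] = [[0.4737, 0.1053],
 [0.1053, 0.0789]].

Step 3 — form the quadratic (x - mu)^T · Sigma^{-1} · (x - mu):
  Sigma^{-1} · (x - mu) = (-1.2632, -0.4474).
  (x - mu)^T · [Sigma^{-1} · (x - mu)] = (-2)·(-1.2632) + (-3)·(-0.4474) = 3.8684.

Step 4 — take square root: d = √(3.8684) ≈ 1.9668.

d(x, mu) = √(3.8684) ≈ 1.9668


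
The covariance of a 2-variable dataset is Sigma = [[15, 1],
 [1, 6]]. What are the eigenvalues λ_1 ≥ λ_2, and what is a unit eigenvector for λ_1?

Step 1 — characteristic polynomial of 2×2 Sigma:
  det(Sigma - λI) = λ² - trace · λ + det = 0.
  trace = 15 + 6 = 21, det = 15·6 - (1)² = 89.
Step 2 — discriminant:
  Δ = trace² - 4·det = 441 - 356 = 85.
Step 3 — eigenvalues:
  λ = (trace ± √Δ)/2 = (21 ± 9.2195)/2,
  λ_1 = 15.1098,  λ_2 = 5.8902.

Step 4 — unit eigenvector for λ_1: solve (Sigma - λ_1 I)v = 0. First row:
  (15 - 15.1098)·v_x + (1)·v_y = 0, i.e. (-0.1098)·v_x + (1)·v_y = 0,
  so v ∝ (b, λ_1 - a) = (1, 0.1098) = u.
  ||u|| = √((1)² + (0.1098)²) = √(1.012) ≈ 1.006,
  v_1 = u/||u|| ≈ (0.994, 0.1091) (||v_1|| = 1).

λ_1 = 15.1098,  λ_2 = 5.8902;  v_1 ≈ (0.994, 0.1091)


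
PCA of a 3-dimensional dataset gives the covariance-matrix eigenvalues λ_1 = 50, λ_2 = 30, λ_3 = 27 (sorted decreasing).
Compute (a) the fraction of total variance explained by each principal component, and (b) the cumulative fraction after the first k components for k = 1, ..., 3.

Step 1 — total variance = trace(Sigma) = Σ λ_i = 50 + 30 + 27 = 107.

Step 2 — fraction explained by component i = λ_i / Σ λ:
  PC1: 50/107 = 0.4673
  PC2: 30/107 = 0.2804
  PC3: 27/107 = 0.2523

Step 3 — cumulative fraction after k components = (λ_1 + ... + λ_k) / Σ λ:
  k = 1: 50/107 = 0.4673
  k = 2: (50 + 30)/107 = 80/107 = 0.7477
  k = 3: (50 + 30 + 27)/107 = 107/107 = 1

Summary (fraction, with percent):

explained: PC1 0.4673 (46.73%), PC2 0.2804 (28.04%), PC3 0.2523 (25.23%);  cumulative: 0.4673, 0.7477, 1


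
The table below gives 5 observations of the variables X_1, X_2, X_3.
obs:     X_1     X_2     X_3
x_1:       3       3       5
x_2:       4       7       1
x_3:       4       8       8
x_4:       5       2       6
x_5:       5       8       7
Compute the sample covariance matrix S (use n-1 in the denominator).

Step 1 — column means:
  mean(X_1) = (3 + 4 + 4 + 5 + 5) / 5 = 21/5 = 4.2
  mean(X_2) = (3 + 7 + 8 + 2 + 8) / 5 = 28/5 = 5.6
  mean(X_3) = (5 + 1 + 8 + 6 + 7) / 5 = 27/5 = 5.4

Step 2 — sample covariance S[i,j] = (1/(n-1)) · Σ_k (x_{k,i} - mean_i) · (x_{k,j} - mean_j), with n-1 = 4.
  S[X_1,X_1] = ((-1.2)·(-1.2) + (-0.2)·(-0.2) + (-0.2)·(-0.2) + (0.8)·(0.8) + (0.8)·(0.8)) / 4 = 2.8/4 = 0.7
  S[X_1,X_2] = ((-1.2)·(-2.6) + (-0.2)·(1.4) + (-0.2)·(2.4) + (0.8)·(-3.6) + (0.8)·(2.4)) / 4 = 1.4/4 = 0.35
  S[X_1,X_3] = ((-1.2)·(-0.4) + (-0.2)·(-4.4) + (-0.2)·(2.6) + (0.8)·(0.6) + (0.8)·(1.6)) / 4 = 2.6/4 = 0.65
  S[X_2,X_2] = ((-2.6)·(-2.6) + (1.4)·(1.4) + (2.4)·(2.4) + (-3.6)·(-3.6) + (2.4)·(2.4)) / 4 = 33.2/4 = 8.3
  S[X_2,X_3] = ((-2.6)·(-0.4) + (1.4)·(-4.4) + (2.4)·(2.6) + (-3.6)·(0.6) + (2.4)·(1.6)) / 4 = 2.8/4 = 0.7
  S[X_3,X_3] = ((-0.4)·(-0.4) + (-4.4)·(-4.4) + (2.6)·(2.6) + (0.6)·(0.6) + (1.6)·(1.6)) / 4 = 29.2/4 = 7.3

S is symmetric (S[j,i] = S[i,j]). Assembling:

S = [[0.7, 0.35, 0.65],
 [0.35, 8.3, 0.7],
 [0.65, 0.7, 7.3]]


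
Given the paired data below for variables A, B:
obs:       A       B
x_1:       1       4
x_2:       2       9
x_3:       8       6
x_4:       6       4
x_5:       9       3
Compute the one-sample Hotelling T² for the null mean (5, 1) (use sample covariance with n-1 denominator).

Step 1 — sample mean vector:
  mean(A) = (1 + 2 + 8 + 6 + 9) / 5 = 26/5 = 5.2
  mean(B) = (4 + 9 + 6 + 4 + 3) / 5 = 26/5 = 5.2
  x̄ = (5.2, 5.2),  deviation x̄ - mu_0 = (5.2, 5.2) - (5, 1) = (0.2, 4.2).

Step 2 — sample covariance matrix, S[i,j] = (1/(n-1)) · Σ_k (x_{k,i} - mean_i) · (x_{k,j} - mean_j), divisor n-1 = 4:
  S[A,A] = ((-4.2)·(-4.2) + (-3.2)·(-3.2) + (2.8)·(2.8) + (0.8)·(0.8) + (3.8)·(3.8)) / 4 = 50.8/4 = 12.7
  S[A,B] = ((-4.2)·(-1.2) + (-3.2)·(3.8) + (2.8)·(0.8) + (0.8)·(-1.2) + (3.8)·(-2.2)) / 4 = -14.2/4 = -3.55
  S[B,B] = ((-1.2)·(-1.2) + (3.8)·(3.8) + (0.8)·(0.8) + (-1.2)·(-1.2) + (-2.2)·(-2.2)) / 4 = 22.8/4 = 5.7
  S = [[12.7, -3.55],
 [-3.55, 5.7]].

Step 3 — invert S. det(S) = 12.7·5.7 - (-3.55)² = 59.7875.
  S^{-1} = (1/det) · [[d, -b], [-b, a]] = [[0.0953, 0.0594],
 [0.0594, 0.2124]].

Step 4 — quadratic form (x̄ - mu_0)^T · S^{-1} · (x̄ - mu_0):
  S^{-1} · (x̄ - mu_0) = (0.2685, 0.904),
  (x̄ - mu_0)^T · [...] = (0.2)·(0.2685) + (4.2)·(0.904) = 3.8506.

Step 5 — scale by n: T² = 5 · 3.8506 = 19.2532.

T² ≈ 19.2532


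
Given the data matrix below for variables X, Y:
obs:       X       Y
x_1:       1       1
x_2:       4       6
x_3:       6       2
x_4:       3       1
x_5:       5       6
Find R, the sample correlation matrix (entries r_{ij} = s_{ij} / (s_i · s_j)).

Step 1 — column means:
  mean(X) = (1 + 4 + 6 + 3 + 5) / 5 = 19/5 = 3.8
  mean(Y) = (1 + 6 + 2 + 1 + 6) / 5 = 16/5 = 3.2

Step 2 — sample variances and covariances s[i,j] = (1/(n-1)) · Σ_k (x_{k,i} - mean_i) · (x_{k,j} - mean_j), with n-1 = 4:
  s[X,X] = ((-2.8)·(-2.8) + (0.2)·(0.2) + (2.2)·(2.2) + (-0.8)·(-0.8) + (1.2)·(1.2)) / 4 = 14.8/4 = 3.7
  s[X,Y] = ((-2.8)·(-2.2) + (0.2)·(2.8) + (2.2)·(-1.2) + (-0.8)·(-2.2) + (1.2)·(2.8)) / 4 = 9.2/4 = 2.3
  s[Y,Y] = ((-2.2)·(-2.2) + (2.8)·(2.8) + (-1.2)·(-1.2) + (-2.2)·(-2.2) + (2.8)·(2.8)) / 4 = 26.8/4 = 6.7
  Sample standard deviations s_i = √(s[i,i]):
  s(X) = √(3.7) = 1.9235
  s(Y) = √(6.7) = 2.5884

Step 3 — r_{ij} = s_{ij} / (s_i · s_j):
  r[X,X] = 1 (diagonal).
  r[X,Y] = 2.3 / (1.9235 · 2.5884) = 2.3 / 4.979 = 0.4619
  r[Y,Y] = 1 (diagonal).

R is symmetric with unit diagonal. Assembling:

R = [[1, 0.4619],
 [0.4619, 1]]


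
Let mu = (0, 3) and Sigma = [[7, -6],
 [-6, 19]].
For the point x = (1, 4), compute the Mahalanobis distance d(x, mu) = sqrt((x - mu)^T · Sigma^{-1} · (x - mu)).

Step 1 — centre the observation: (x - mu) = (1, 1).

Step 2 — invert Sigma. det(Sigma) = 7·19 - (-6)² = 97.
  Sigma^{-1} = (1/det) · [[d, -b], [-b, a]] = [[0.1959, 0.0619],
 [0.0619, 0.0722]].

Step 3 — form the quadratic (x - mu)^T · Sigma^{-1} · (x - mu):
  Sigma^{-1} · (x - mu) = (0.2577, 0.134).
  (x - mu)^T · [Sigma^{-1} · (x - mu)] = (1)·(0.2577) + (1)·(0.134) = 0.3918.

Step 4 — take square root: d = √(0.3918) ≈ 0.6259.

d(x, mu) = √(0.3918) ≈ 0.6259


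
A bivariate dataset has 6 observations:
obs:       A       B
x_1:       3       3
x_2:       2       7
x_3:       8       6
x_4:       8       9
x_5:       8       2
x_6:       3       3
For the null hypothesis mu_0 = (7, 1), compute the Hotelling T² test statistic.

Step 1 — sample mean vector:
  mean(A) = (3 + 2 + 8 + 8 + 8 + 3) / 6 = 32/6 = 5.3333
  mean(B) = (3 + 7 + 6 + 9 + 2 + 3) / 6 = 30/6 = 5
  x̄ = (5.3333, 5),  deviation x̄ - mu_0 = (5.3333, 5) - (7, 1) = (-1.6667, 4).

Step 2 — sample covariance matrix, S[i,j] = (1/(n-1)) · Σ_k (x_{k,i} - mean_i) · (x_{k,j} - mean_j), divisor n-1 = 5:
  S[A,A] = ((-2.3333)·(-2.3333) + (-3.3333)·(-3.3333) + (2.6667)·(2.6667) + (2.6667)·(2.6667) + (2.6667)·(2.6667) + (-2.3333)·(-2.3333)) / 5 = 43.3333/5 = 8.6667
  S[A,B] = ((-2.3333)·(-2) + (-3.3333)·(2) + (2.6667)·(1) + (2.6667)·(4) + (2.6667)·(-3) + (-2.3333)·(-2)) / 5 = 8/5 = 1.6
  S[B,B] = ((-2)·(-2) + (2)·(2) + (1)·(1) + (4)·(4) + (-3)·(-3) + (-2)·(-2)) / 5 = 38/5 = 7.6
  S = [[8.6667, 1.6],
 [1.6, 7.6]].

Step 3 — invert S. det(S) = 8.6667·7.6 - (1.6)² = 63.3067.
  S^{-1} = (1/det) · [[d, -b], [-b, a]] = [[0.1201, -0.0253],
 [-0.0253, 0.1369]].

Step 4 — quadratic form (x̄ - mu_0)^T · S^{-1} · (x̄ - mu_0):
  S^{-1} · (x̄ - mu_0) = (-0.3012, 0.5897),
  (x̄ - mu_0)^T · [...] = (-1.6667)·(-0.3012) + (4)·(0.5897) = 2.8609.

Step 5 — scale by n: T² = 6 · 2.8609 = 17.1651.

T² ≈ 17.1651


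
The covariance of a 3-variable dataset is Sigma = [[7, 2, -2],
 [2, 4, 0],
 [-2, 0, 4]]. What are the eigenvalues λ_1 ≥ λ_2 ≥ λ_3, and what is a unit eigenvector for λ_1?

Step 1 — characteristic polynomial p(λ) = det(λI - Sigma) = λ³ - tr·λ² + c_1·λ - det, where tr = trace, c_1 = sum of the principal 2×2 minors, det = det(Sigma):
  tr = 7 + 4 + 4 = 15,
  c_1 = (7·4 - (2)²) + (7·4 - (-2)²) + (4·4 - (0)²) = 24 + 24 + 16 = 64,
  det = 7·(4·4 - (0)²) - (2)·((2)·4 - (0)·(-2)) + (-2)·((2)·(0) - 4·(-2)) = 7·(16) - (2)·(8) + (-2)·(8) = 80.
  So p(λ) = λ³ - 15λ² + 64λ - 80.
Step 2 — look for an integer root (rational root theorem: any rational root is an integer divisor of 80). Testing λ = 4:
  p(4) = 64 - 240 + 256 - 80 = 0  ✓
  Dividing out (λ - 4): p(λ) = (λ - 4)(λ² - 11λ + 20).
Step 3 — remaining eigenvalues from the quadratic λ² - 11λ + 20 = 0:
  Δ = 11² - 4·20 = 121 - 80 = 41,  λ = (11 ± √41)/2 = (11 ± 6.4031)/2 ≈ 8.7016 or 2.2984.
  Sorted: λ_1 = 8.7016,  λ_2 = 4,  λ_3 = 2.2984  (check: sum = 15 = tr ✓).

Step 4 — unit eigenvector for λ_1 ≈ 8.7016: v spans the null space of (Sigma - λ_1 I), whose rows are
  r_1 = (-1.7016, 2, -2),  r_2 = (2, -4.7016, 0),  r_3 = (-2, 0, -4.7016).
  v is orthogonal to every row, so take v ∝ r_1 × r_2 = ((2)·(0) - (-2)·(-4.7016), (-2)·(2) - (-1.7016)·(0), (-1.7016)·(-4.7016) - (2)·(2)) ≈ (-9.4031, -4, 4).
  Rescale (multiply by -1 so the first nonzero entry is positive): u = (9.4031, 4, -4).
  ||u|| = √((9.4031)² + (4)² + (-4)²) = √(120.4187) ≈ 10.9735,  v_1 = u/||u|| ≈ (0.8569, 0.3645, -0.3645) (||v_1|| = 1).

λ_1 = 8.7016,  λ_2 = 4,  λ_3 = 2.2984;  v_1 ≈ (0.8569, 0.3645, -0.3645)


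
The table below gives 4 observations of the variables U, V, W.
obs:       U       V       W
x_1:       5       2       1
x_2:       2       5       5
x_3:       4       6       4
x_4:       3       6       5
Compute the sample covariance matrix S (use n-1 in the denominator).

Step 1 — column means:
  mean(U) = (5 + 2 + 4 + 3) / 4 = 14/4 = 3.5
  mean(V) = (2 + 5 + 6 + 6) / 4 = 19/4 = 4.75
  mean(W) = (1 + 5 + 4 + 5) / 4 = 15/4 = 3.75

Step 2 — sample covariance S[i,j] = (1/(n-1)) · Σ_k (x_{k,i} - mean_i) · (x_{k,j} - mean_j), with n-1 = 3.
  S[U,U] = ((1.5)·(1.5) + (-1.5)·(-1.5) + (0.5)·(0.5) + (-0.5)·(-0.5)) / 3 = 5/3 = 1.6667
  S[U,V] = ((1.5)·(-2.75) + (-1.5)·(0.25) + (0.5)·(1.25) + (-0.5)·(1.25)) / 3 = -4.5/3 = -1.5
  S[U,W] = ((1.5)·(-2.75) + (-1.5)·(1.25) + (0.5)·(0.25) + (-0.5)·(1.25)) / 3 = -6.5/3 = -2.1667
  S[V,V] = ((-2.75)·(-2.75) + (0.25)·(0.25) + (1.25)·(1.25) + (1.25)·(1.25)) / 3 = 10.75/3 = 3.5833
  S[V,W] = ((-2.75)·(-2.75) + (0.25)·(1.25) + (1.25)·(0.25) + (1.25)·(1.25)) / 3 = 9.75/3 = 3.25
  S[W,W] = ((-2.75)·(-2.75) + (1.25)·(1.25) + (0.25)·(0.25) + (1.25)·(1.25)) / 3 = 10.75/3 = 3.5833

S is symmetric (S[j,i] = S[i,j]). Assembling:

S = [[1.6667, -1.5, -2.1667],
 [-1.5, 3.5833, 3.25],
 [-2.1667, 3.25, 3.5833]]


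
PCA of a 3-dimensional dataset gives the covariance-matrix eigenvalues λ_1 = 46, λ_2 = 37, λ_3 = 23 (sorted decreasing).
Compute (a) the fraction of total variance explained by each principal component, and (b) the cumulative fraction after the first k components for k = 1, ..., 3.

Step 1 — total variance = trace(Sigma) = Σ λ_i = 46 + 37 + 23 = 106.

Step 2 — fraction explained by component i = λ_i / Σ λ:
  PC1: 46/106 = 0.434
  PC2: 37/106 = 0.3491
  PC3: 23/106 = 0.217

Step 3 — cumulative fraction after k components = (λ_1 + ... + λ_k) / Σ λ:
  k = 1: 46/106 = 0.434
  k = 2: (46 + 37)/106 = 83/106 = 0.783
  k = 3: (46 + 37 + 23)/106 = 106/106 = 1

Summary (fraction, with percent):

explained: PC1 0.434 (43.4%), PC2 0.3491 (34.91%), PC3 0.217 (21.7%);  cumulative: 0.434, 0.783, 1


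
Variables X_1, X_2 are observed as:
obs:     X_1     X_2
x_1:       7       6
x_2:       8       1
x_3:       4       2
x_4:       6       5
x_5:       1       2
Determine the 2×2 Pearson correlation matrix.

Step 1 — column means:
  mean(X_1) = (7 + 8 + 4 + 6 + 1) / 5 = 26/5 = 5.2
  mean(X_2) = (6 + 1 + 2 + 5 + 2) / 5 = 16/5 = 3.2

Step 2 — sample variances and covariances s[i,j] = (1/(n-1)) · Σ_k (x_{k,i} - mean_i) · (x_{k,j} - mean_j), with n-1 = 4:
  s[X_1,X_1] = ((1.8)·(1.8) + (2.8)·(2.8) + (-1.2)·(-1.2) + (0.8)·(0.8) + (-4.2)·(-4.2)) / 4 = 30.8/4 = 7.7
  s[X_1,X_2] = ((1.8)·(2.8) + (2.8)·(-2.2) + (-1.2)·(-1.2) + (0.8)·(1.8) + (-4.2)·(-1.2)) / 4 = 6.8/4 = 1.7
  s[X_2,X_2] = ((2.8)·(2.8) + (-2.2)·(-2.2) + (-1.2)·(-1.2) + (1.8)·(1.8) + (-1.2)·(-1.2)) / 4 = 18.8/4 = 4.7
  Sample standard deviations s_i = √(s[i,i]):
  s(X_1) = √(7.7) = 2.7749
  s(X_2) = √(4.7) = 2.1679

Step 3 — r_{ij} = s_{ij} / (s_i · s_j):
  r[X_1,X_1] = 1 (diagonal).
  r[X_1,X_2] = 1.7 / (2.7749 · 2.1679) = 1.7 / 6.0158 = 0.2826
  r[X_2,X_2] = 1 (diagonal).

R is symmetric with unit diagonal. Assembling:

R = [[1, 0.2826],
 [0.2826, 1]]


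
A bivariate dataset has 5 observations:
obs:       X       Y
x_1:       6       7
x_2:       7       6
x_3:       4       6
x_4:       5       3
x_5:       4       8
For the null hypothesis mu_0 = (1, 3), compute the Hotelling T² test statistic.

Step 1 — sample mean vector:
  mean(X) = (6 + 7 + 4 + 5 + 4) / 5 = 26/5 = 5.2
  mean(Y) = (7 + 6 + 6 + 3 + 8) / 5 = 30/5 = 6
  x̄ = (5.2, 6),  deviation x̄ - mu_0 = (5.2, 6) - (1, 3) = (4.2, 3).

Step 2 — sample covariance matrix, S[i,j] = (1/(n-1)) · Σ_k (x_{k,i} - mean_i) · (x_{k,j} - mean_j), divisor n-1 = 4:
  S[X,X] = ((0.8)·(0.8) + (1.8)·(1.8) + (-1.2)·(-1.2) + (-0.2)·(-0.2) + (-1.2)·(-1.2)) / 4 = 6.8/4 = 1.7
  S[X,Y] = ((0.8)·(1) + (1.8)·(0) + (-1.2)·(0) + (-0.2)·(-3) + (-1.2)·(2)) / 4 = -1/4 = -0.25
  S[Y,Y] = ((1)·(1) + (0)·(0) + (0)·(0) + (-3)·(-3) + (2)·(2)) / 4 = 14/4 = 3.5
  S = [[1.7, -0.25],
 [-0.25, 3.5]].

Step 3 — invert S. det(S) = 1.7·3.5 - (-0.25)² = 5.8875.
  S^{-1} = (1/det) · [[d, -b], [-b, a]] = [[0.5945, 0.0425],
 [0.0425, 0.2887]].

Step 4 — quadratic form (x̄ - mu_0)^T · S^{-1} · (x̄ - mu_0):
  S^{-1} · (x̄ - mu_0) = (2.6242, 1.0446),
  (x̄ - mu_0)^T · [...] = (4.2)·(2.6242) + (3)·(1.0446) = 14.1554.

Step 5 — scale by n: T² = 5 · 14.1554 = 70.7771.

T² ≈ 70.7771


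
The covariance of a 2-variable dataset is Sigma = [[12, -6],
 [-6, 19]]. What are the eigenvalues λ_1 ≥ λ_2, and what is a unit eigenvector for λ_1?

Step 1 — characteristic polynomial of 2×2 Sigma:
  det(Sigma - λI) = λ² - trace · λ + det = 0.
  trace = 12 + 19 = 31, det = 12·19 - (-6)² = 192.
Step 2 — discriminant:
  Δ = trace² - 4·det = 961 - 768 = 193.
Step 3 — eigenvalues:
  λ = (trace ± √Δ)/2 = (31 ± 13.8924)/2,
  λ_1 = 22.4462,  λ_2 = 8.5538.

Step 4 — unit eigenvector for λ_1: solve (Sigma - λ_1 I)v = 0. First row:
  (12 - 22.4462)·v_x + (-6)·v_y = 0, i.e. (-10.4462)·v_x + (-6)·v_y = 0,
  so v ∝ (b, λ_1 - a) = (-6, 10.4462); multiply by -1 so the first entry is positive: u = (6, -10.4462).
  ||u|| = √((6)² + (-10.4462)²) = √(145.1236) ≈ 12.0467,
  v_1 = u/||u|| ≈ (0.4981, -0.8671) (||v_1|| = 1).

λ_1 = 22.4462,  λ_2 = 8.5538;  v_1 ≈ (0.4981, -0.8671)


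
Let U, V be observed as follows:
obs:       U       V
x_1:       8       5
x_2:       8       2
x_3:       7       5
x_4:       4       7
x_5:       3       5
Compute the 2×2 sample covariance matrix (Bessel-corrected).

Step 1 — column means:
  mean(U) = (8 + 8 + 7 + 4 + 3) / 5 = 30/5 = 6
  mean(V) = (5 + 2 + 5 + 7 + 5) / 5 = 24/5 = 4.8

Step 2 — sample covariance S[i,j] = (1/(n-1)) · Σ_k (x_{k,i} - mean_i) · (x_{k,j} - mean_j), with n-1 = 4.
  S[U,U] = ((2)·(2) + (2)·(2) + (1)·(1) + (-2)·(-2) + (-3)·(-3)) / 4 = 22/4 = 5.5
  S[U,V] = ((2)·(0.2) + (2)·(-2.8) + (1)·(0.2) + (-2)·(2.2) + (-3)·(0.2)) / 4 = -10/4 = -2.5
  S[V,V] = ((0.2)·(0.2) + (-2.8)·(-2.8) + (0.2)·(0.2) + (2.2)·(2.2) + (0.2)·(0.2)) / 4 = 12.8/4 = 3.2

S is symmetric (S[j,i] = S[i,j]). Assembling:

S = [[5.5, -2.5],
 [-2.5, 3.2]]


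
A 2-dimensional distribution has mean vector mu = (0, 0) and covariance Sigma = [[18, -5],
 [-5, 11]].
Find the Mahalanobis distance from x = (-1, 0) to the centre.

Step 1 — centre the observation: (x - mu) = (-1, 0).

Step 2 — invert Sigma. det(Sigma) = 18·11 - (-5)² = 173.
  Sigma^{-1} = (1/det) · [[d, -b], [-b, a]] = [[0.0636, 0.0289],
 [0.0289, 0.104]].

Step 3 — form the quadratic (x - mu)^T · Sigma^{-1} · (x - mu):
  Sigma^{-1} · (x - mu) = (-0.0636, -0.0289).
  (x - mu)^T · [Sigma^{-1} · (x - mu)] = (-1)·(-0.0636) + (0)·(-0.0289) = 0.0636.

Step 4 — take square root: d = √(0.0636) ≈ 0.2522.

d(x, mu) = √(0.0636) ≈ 0.2522


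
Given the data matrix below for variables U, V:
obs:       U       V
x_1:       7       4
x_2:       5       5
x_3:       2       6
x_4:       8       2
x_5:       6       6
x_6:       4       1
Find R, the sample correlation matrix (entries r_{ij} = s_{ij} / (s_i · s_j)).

Step 1 — column means:
  mean(U) = (7 + 5 + 2 + 8 + 6 + 4) / 6 = 32/6 = 5.3333
  mean(V) = (4 + 5 + 6 + 2 + 6 + 1) / 6 = 24/6 = 4

Step 2 — sample variances and covariances s[i,j] = (1/(n-1)) · Σ_k (x_{k,i} - mean_i) · (x_{k,j} - mean_j), with n-1 = 5:
  s[U,U] = ((1.6667)·(1.6667) + (-0.3333)·(-0.3333) + (-3.3333)·(-3.3333) + (2.6667)·(2.6667) + (0.6667)·(0.6667) + (-1.3333)·(-1.3333)) / 5 = 23.3333/5 = 4.6667
  s[U,V] = ((1.6667)·(0) + (-0.3333)·(1) + (-3.3333)·(2) + (2.6667)·(-2) + (0.6667)·(2) + (-1.3333)·(-3)) / 5 = -7/5 = -1.4
  s[V,V] = ((0)·(0) + (1)·(1) + (2)·(2) + (-2)·(-2) + (2)·(2) + (-3)·(-3)) / 5 = 22/5 = 4.4
  Sample standard deviations s_i = √(s[i,i]):
  s(U) = √(4.6667) = 2.1602
  s(V) = √(4.4) = 2.0976

Step 3 — r_{ij} = s_{ij} / (s_i · s_j):
  r[U,U] = 1 (diagonal).
  r[U,V] = -1.4 / (2.1602 · 2.0976) = -1.4 / 4.5314 = -0.309
  r[V,V] = 1 (diagonal).

R is symmetric with unit diagonal. Assembling:

R = [[1, -0.309],
 [-0.309, 1]]


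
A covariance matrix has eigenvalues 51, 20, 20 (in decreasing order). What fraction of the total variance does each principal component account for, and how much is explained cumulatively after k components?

Step 1 — total variance = trace(Sigma) = Σ λ_i = 51 + 20 + 20 = 91.

Step 2 — fraction explained by component i = λ_i / Σ λ:
  PC1: 51/91 = 0.5604
  PC2: 20/91 = 0.2198
  PC3: 20/91 = 0.2198

Step 3 — cumulative fraction after k components = (λ_1 + ... + λ_k) / Σ λ:
  k = 1: 51/91 = 0.5604
  k = 2: (51 + 20)/91 = 71/91 = 0.7802
  k = 3: (51 + 20 + 20)/91 = 91/91 = 1

Summary (fraction, with percent):

explained: PC1 0.5604 (56.04%), PC2 0.2198 (21.98%), PC3 0.2198 (21.98%);  cumulative: 0.5604, 0.7802, 1


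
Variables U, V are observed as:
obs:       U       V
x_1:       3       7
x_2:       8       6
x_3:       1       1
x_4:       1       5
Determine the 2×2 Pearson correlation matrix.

Step 1 — column means:
  mean(U) = (3 + 8 + 1 + 1) / 4 = 13/4 = 3.25
  mean(V) = (7 + 6 + 1 + 5) / 4 = 19/4 = 4.75

Step 2 — sample variances and covariances s[i,j] = (1/(n-1)) · Σ_k (x_{k,i} - mean_i) · (x_{k,j} - mean_j), with n-1 = 3:
  s[U,U] = ((-0.25)·(-0.25) + (4.75)·(4.75) + (-2.25)·(-2.25) + (-2.25)·(-2.25)) / 3 = 32.75/3 = 10.9167
  s[U,V] = ((-0.25)·(2.25) + (4.75)·(1.25) + (-2.25)·(-3.75) + (-2.25)·(0.25)) / 3 = 13.25/3 = 4.4167
  s[V,V] = ((2.25)·(2.25) + (1.25)·(1.25) + (-3.75)·(-3.75) + (0.25)·(0.25)) / 3 = 20.75/3 = 6.9167
  Sample standard deviations s_i = √(s[i,i]):
  s(U) = √(10.9167) = 3.304
  s(V) = √(6.9167) = 2.63

Step 3 — r_{ij} = s_{ij} / (s_i · s_j):
  r[U,U] = 1 (diagonal).
  r[U,V] = 4.4167 / (3.304 · 2.63) = 4.4167 / 8.6895 = 0.5083
  r[V,V] = 1 (diagonal).

R is symmetric with unit diagonal. Assembling:

R = [[1, 0.5083],
 [0.5083, 1]]


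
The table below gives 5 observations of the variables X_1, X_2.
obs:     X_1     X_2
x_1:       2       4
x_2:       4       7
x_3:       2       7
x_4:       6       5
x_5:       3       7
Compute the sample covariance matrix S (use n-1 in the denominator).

Step 1 — column means:
  mean(X_1) = (2 + 4 + 2 + 6 + 3) / 5 = 17/5 = 3.4
  mean(X_2) = (4 + 7 + 7 + 5 + 7) / 5 = 30/5 = 6

Step 2 — sample covariance S[i,j] = (1/(n-1)) · Σ_k (x_{k,i} - mean_i) · (x_{k,j} - mean_j), with n-1 = 4.
  S[X_1,X_1] = ((-1.4)·(-1.4) + (0.6)·(0.6) + (-1.4)·(-1.4) + (2.6)·(2.6) + (-0.4)·(-0.4)) / 4 = 11.2/4 = 2.8
  S[X_1,X_2] = ((-1.4)·(-2) + (0.6)·(1) + (-1.4)·(1) + (2.6)·(-1) + (-0.4)·(1)) / 4 = -1/4 = -0.25
  S[X_2,X_2] = ((-2)·(-2) + (1)·(1) + (1)·(1) + (-1)·(-1) + (1)·(1)) / 4 = 8/4 = 2

S is symmetric (S[j,i] = S[i,j]). Assembling:

S = [[2.8, -0.25],
 [-0.25, 2]]


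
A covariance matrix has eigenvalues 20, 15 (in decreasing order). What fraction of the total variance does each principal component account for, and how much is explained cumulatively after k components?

Step 1 — total variance = trace(Sigma) = Σ λ_i = 20 + 15 = 35.

Step 2 — fraction explained by component i = λ_i / Σ λ:
  PC1: 20/35 = 0.5714
  PC2: 15/35 = 0.4286

Step 3 — cumulative fraction after k components = (λ_1 + ... + λ_k) / Σ λ:
  k = 1: 20/35 = 0.5714
  k = 2: (20 + 15)/35 = 35/35 = 1

Summary (fraction, with percent):

explained: PC1 0.5714 (57.14%), PC2 0.4286 (42.86%);  cumulative: 0.5714, 1


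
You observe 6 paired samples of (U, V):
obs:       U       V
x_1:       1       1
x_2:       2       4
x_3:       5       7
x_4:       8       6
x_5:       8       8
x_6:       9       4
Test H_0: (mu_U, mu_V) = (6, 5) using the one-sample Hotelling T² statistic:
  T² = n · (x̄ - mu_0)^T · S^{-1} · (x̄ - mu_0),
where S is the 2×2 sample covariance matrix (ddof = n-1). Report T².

Step 1 — sample mean vector:
  mean(U) = (1 + 2 + 5 + 8 + 8 + 9) / 6 = 33/6 = 5.5
  mean(V) = (1 + 4 + 7 + 6 + 8 + 4) / 6 = 30/6 = 5
  x̄ = (5.5, 5),  deviation x̄ - mu_0 = (5.5, 5) - (6, 5) = (-0.5, 0).

Step 2 — sample covariance matrix, S[i,j] = (1/(n-1)) · Σ_k (x_{k,i} - mean_i) · (x_{k,j} - mean_j), divisor n-1 = 5:
  S[U,U] = ((-4.5)·(-4.5) + (-3.5)·(-3.5) + (-0.5)·(-0.5) + (2.5)·(2.5) + (2.5)·(2.5) + (3.5)·(3.5)) / 5 = 57.5/5 = 11.5
  S[U,V] = ((-4.5)·(-4) + (-3.5)·(-1) + (-0.5)·(2) + (2.5)·(1) + (2.5)·(3) + (3.5)·(-1)) / 5 = 27/5 = 5.4
  S[V,V] = ((-4)·(-4) + (-1)·(-1) + (2)·(2) + (1)·(1) + (3)·(3) + (-1)·(-1)) / 5 = 32/5 = 6.4
  S = [[11.5, 5.4],
 [5.4, 6.4]].

Step 3 — invert S. det(S) = 11.5·6.4 - (5.4)² = 44.44.
  S^{-1} = (1/det) · [[d, -b], [-b, a]] = [[0.144, -0.1215],
 [-0.1215, 0.2588]].

Step 4 — quadratic form (x̄ - mu_0)^T · S^{-1} · (x̄ - mu_0):
  S^{-1} · (x̄ - mu_0) = (-0.072, 0.0608),
  (x̄ - mu_0)^T · [...] = (-0.5)·(-0.072) + (0)·(0.0608) = 0.036.

Step 5 — scale by n: T² = 6 · 0.036 = 0.216.

T² ≈ 0.216


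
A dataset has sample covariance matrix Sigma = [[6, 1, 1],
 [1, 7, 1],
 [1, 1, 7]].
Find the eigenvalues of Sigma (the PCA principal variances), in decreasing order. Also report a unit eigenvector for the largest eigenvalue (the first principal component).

Step 1 — characteristic polynomial p(λ) = det(λI - Sigma) = λ³ - tr·λ² + c_1·λ - det, where tr = trace, c_1 = sum of the principal 2×2 minors, det = det(Sigma):
  tr = 6 + 7 + 7 = 20,
  c_1 = (6·7 - (1)²) + (6·7 - (1)²) + (7·7 - (1)²) = 41 + 41 + 48 = 130,
  det = 6·(7·7 - (1)²) - (1)·((1)·7 - (1)·(1)) + (1)·((1)·(1) - 7·(1)) = 6·(48) - (1)·(6) + (1)·(-6) = 276.
  So p(λ) = λ³ - 20λ² + 130λ - 276.
Step 2 — look for an integer root (rational root theorem: any rational root is an integer divisor of 276). Testing λ = 6:
  p(6) = 216 - 720 + 780 - 276 = 0  ✓
  Dividing out (λ - 6): p(λ) = (λ - 6)(λ² - 14λ + 46).
Step 3 — remaining eigenvalues from the quadratic λ² - 14λ + 46 = 0:
  Δ = 14² - 4·46 = 196 - 184 = 12,  λ = (14 ± √12)/2 = (14 ± 3.4641)/2 ≈ 8.7321 or 5.2679.
  Sorted: λ_1 = 8.7321,  λ_2 = 6,  λ_3 = 5.2679  (check: sum = 20 = tr ✓).

Step 4 — unit eigenvector for λ_1 ≈ 8.7321: v spans the null space of (Sigma - λ_1 I), whose rows are
  r_1 = (-2.7321, 1, 1),  r_2 = (1, -1.7321, 1),  r_3 = (1, 1, -1.7321).
  v is orthogonal to every row, so take v ∝ r_1 × r_2 = ((1)·(1) - (1)·(-1.7321), (1)·(1) - (-2.7321)·(1), (-2.7321)·(-1.7321) - (1)·(1)) ≈ (2.7321, 3.7321, 3.7321).
  Let u = (2.7321, 3.7321, 3.7321).
  ||u|| = √((2.7321)² + (3.7321)² + (3.7321)²) = √(35.3205) ≈ 5.9431,  v_1 = u/||u|| ≈ (0.4597, 0.628, 0.628) (||v_1|| = 1).

λ_1 = 8.7321,  λ_2 = 6,  λ_3 = 5.2679;  v_1 ≈ (0.4597, 0.628, 0.628)


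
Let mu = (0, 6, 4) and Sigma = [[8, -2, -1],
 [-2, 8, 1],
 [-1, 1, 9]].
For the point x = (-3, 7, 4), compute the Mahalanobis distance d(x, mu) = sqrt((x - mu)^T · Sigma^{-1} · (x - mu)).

Step 1 — centre the observation: (x - mu) = (-3, 1, 0).

Step 2 — invert Sigma (cofactor / det for 3×3, or solve directly):
  Sigma^{-1} = [[0.1345, 0.0322, 0.0114],
 [0.0322, 0.1345, -0.0114],
 [0.0114, -0.0114, 0.1136]].

Step 3 — form the quadratic (x - mu)^T · Sigma^{-1} · (x - mu):
  Sigma^{-1} · (x - mu) = (-0.3712, 0.0379, -0.0455).
  (x - mu)^T · [Sigma^{-1} · (x - mu)] = (-3)·(-0.3712) + (1)·(0.0379) + (0)·(-0.0455) = 1.1515.

Step 4 — take square root: d = √(1.1515) ≈ 1.0731.

d(x, mu) = √(1.1515) ≈ 1.0731


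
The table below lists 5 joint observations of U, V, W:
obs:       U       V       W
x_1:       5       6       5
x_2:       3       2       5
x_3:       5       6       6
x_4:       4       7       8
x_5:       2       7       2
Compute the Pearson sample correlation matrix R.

Step 1 — column means:
  mean(U) = (5 + 3 + 5 + 4 + 2) / 5 = 19/5 = 3.8
  mean(V) = (6 + 2 + 6 + 7 + 7) / 5 = 28/5 = 5.6
  mean(W) = (5 + 5 + 6 + 8 + 2) / 5 = 26/5 = 5.2

Step 2 — sample variances and covariances s[i,j] = (1/(n-1)) · Σ_k (x_{k,i} - mean_i) · (x_{k,j} - mean_j), with n-1 = 4:
  s[U,U] = ((1.2)·(1.2) + (-0.8)·(-0.8) + (1.2)·(1.2) + (0.2)·(0.2) + (-1.8)·(-1.8)) / 4 = 6.8/4 = 1.7
  s[U,V] = ((1.2)·(0.4) + (-0.8)·(-3.6) + (1.2)·(0.4) + (0.2)·(1.4) + (-1.8)·(1.4)) / 4 = 1.6/4 = 0.4
  s[U,W] = ((1.2)·(-0.2) + (-0.8)·(-0.2) + (1.2)·(0.8) + (0.2)·(2.8) + (-1.8)·(-3.2)) / 4 = 7.2/4 = 1.8
  s[V,V] = ((0.4)·(0.4) + (-3.6)·(-3.6) + (0.4)·(0.4) + (1.4)·(1.4) + (1.4)·(1.4)) / 4 = 17.2/4 = 4.3
  s[V,W] = ((0.4)·(-0.2) + (-3.6)·(-0.2) + (0.4)·(0.8) + (1.4)·(2.8) + (1.4)·(-3.2)) / 4 = 0.4/4 = 0.1
  s[W,W] = ((-0.2)·(-0.2) + (-0.2)·(-0.2) + (0.8)·(0.8) + (2.8)·(2.8) + (-3.2)·(-3.2)) / 4 = 18.8/4 = 4.7
  Sample standard deviations s_i = √(s[i,i]):
  s(U) = √(1.7) = 1.3038
  s(V) = √(4.3) = 2.0736
  s(W) = √(4.7) = 2.1679

Step 3 — r_{ij} = s_{ij} / (s_i · s_j):
  r[U,U] = 1 (diagonal).
  r[U,V] = 0.4 / (1.3038 · 2.0736) = 0.4 / 2.7037 = 0.1479
  r[U,W] = 1.8 / (1.3038 · 2.1679) = 1.8 / 2.8267 = 0.6368
  r[V,V] = 1 (diagonal).
  r[V,W] = 0.1 / (2.0736 · 2.1679) = 0.1 / 4.4956 = 0.0222
  r[W,W] = 1 (diagonal).

R is symmetric with unit diagonal. Assembling:

R = [[1, 0.1479, 0.6368],
 [0.1479, 1, 0.0222],
 [0.6368, 0.0222, 1]]


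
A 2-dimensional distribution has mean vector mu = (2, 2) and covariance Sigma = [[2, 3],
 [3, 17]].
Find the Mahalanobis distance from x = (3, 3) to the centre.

Step 1 — centre the observation: (x - mu) = (1, 1).

Step 2 — invert Sigma. det(Sigma) = 2·17 - (3)² = 25.
  Sigma^{-1} = (1/det) · [[d, -b], [-b, a]] = [[0.68, -0.12],
 [-0.12, 0.08]].

Step 3 — form the quadratic (x - mu)^T · Sigma^{-1} · (x - mu):
  Sigma^{-1} · (x - mu) = (0.56, -0.04).
  (x - mu)^T · [Sigma^{-1} · (x - mu)] = (1)·(0.56) + (1)·(-0.04) = 0.52.

Step 4 — take square root: d = √(0.52) ≈ 0.7211.

d(x, mu) = √(0.52) ≈ 0.7211


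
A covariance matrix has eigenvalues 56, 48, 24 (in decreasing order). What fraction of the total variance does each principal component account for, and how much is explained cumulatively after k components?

Step 1 — total variance = trace(Sigma) = Σ λ_i = 56 + 48 + 24 = 128.

Step 2 — fraction explained by component i = λ_i / Σ λ:
  PC1: 56/128 = 0.4375
  PC2: 48/128 = 0.375
  PC3: 24/128 = 0.1875

Step 3 — cumulative fraction after k components = (λ_1 + ... + λ_k) / Σ λ:
  k = 1: 56/128 = 0.4375
  k = 2: (56 + 48)/128 = 104/128 = 0.8125
  k = 3: (56 + 48 + 24)/128 = 128/128 = 1

Summary (fraction, with percent):

explained: PC1 0.4375 (43.75%), PC2 0.375 (37.5%), PC3 0.1875 (18.75%);  cumulative: 0.4375, 0.8125, 1


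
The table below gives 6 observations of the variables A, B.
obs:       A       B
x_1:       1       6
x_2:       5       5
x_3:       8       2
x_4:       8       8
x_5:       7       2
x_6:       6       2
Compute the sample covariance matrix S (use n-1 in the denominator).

Step 1 — column means:
  mean(A) = (1 + 5 + 8 + 8 + 7 + 6) / 6 = 35/6 = 5.8333
  mean(B) = (6 + 5 + 2 + 8 + 2 + 2) / 6 = 25/6 = 4.1667

Step 2 — sample covariance S[i,j] = (1/(n-1)) · Σ_k (x_{k,i} - mean_i) · (x_{k,j} - mean_j), with n-1 = 5.
  S[A,A] = ((-4.8333)·(-4.8333) + (-0.8333)·(-0.8333) + (2.1667)·(2.1667) + (2.1667)·(2.1667) + (1.1667)·(1.1667) + (0.1667)·(0.1667)) / 5 = 34.8333/5 = 6.9667
  S[A,B] = ((-4.8333)·(1.8333) + (-0.8333)·(0.8333) + (2.1667)·(-2.1667) + (2.1667)·(3.8333) + (1.1667)·(-2.1667) + (0.1667)·(-2.1667)) / 5 = -8.8333/5 = -1.7667
  S[B,B] = ((1.8333)·(1.8333) + (0.8333)·(0.8333) + (-2.1667)·(-2.1667) + (3.8333)·(3.8333) + (-2.1667)·(-2.1667) + (-2.1667)·(-2.1667)) / 5 = 32.8333/5 = 6.5667

S is symmetric (S[j,i] = S[i,j]). Assembling:

S = [[6.9667, -1.7667],
 [-1.7667, 6.5667]]
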